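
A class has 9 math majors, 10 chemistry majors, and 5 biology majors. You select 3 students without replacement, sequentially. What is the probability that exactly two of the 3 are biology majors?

95/1012

One ordering (biology majors drawn first) has probability 5/24 × 4/23 × 19/22 = 380/12144 = 95/3036.
There are C(3,2) = 3 such orderings, each equally likely, so P = 3 × 95/3036 = 95/1012.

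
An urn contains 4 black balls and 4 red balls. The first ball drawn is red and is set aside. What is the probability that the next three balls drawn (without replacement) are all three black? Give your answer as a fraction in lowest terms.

4/35

With the first ball removed, 4 black remain out of 7.
P = 4/7 × 3/6 × 2/5 = 24/210 = 4/35.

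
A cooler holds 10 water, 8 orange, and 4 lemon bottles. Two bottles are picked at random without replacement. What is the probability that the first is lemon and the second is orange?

16/231

Each draw changes the counts, so multiply the conditional probabilities along the sequence:
P = 4/22 × 8/21 = 32/462 = 16/231.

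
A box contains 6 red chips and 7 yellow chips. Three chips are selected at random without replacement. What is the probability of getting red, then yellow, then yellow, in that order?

21/143

Each draw changes the counts, so multiply the conditional probabilities along the sequence:
P = 6/13 × 7/12 × 6/11 = 252/1716 = 21/143.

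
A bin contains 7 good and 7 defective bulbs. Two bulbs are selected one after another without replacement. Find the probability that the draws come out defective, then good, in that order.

Each draw changes the counts, so multiply the conditional probabilities along the sequence:
P = 7/14 × 7/13 = 49/182 = 7/26.

7/26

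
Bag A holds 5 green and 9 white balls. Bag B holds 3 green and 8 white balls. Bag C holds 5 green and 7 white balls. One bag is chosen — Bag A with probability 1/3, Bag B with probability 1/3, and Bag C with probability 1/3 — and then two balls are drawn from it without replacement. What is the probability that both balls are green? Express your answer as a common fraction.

From Bag A: P(both green) = (5/14)(4/13) = 10/91.
From Bag B: P(both green) = (3/11)(2/10) = 3/55.
From Bag C: P(both green) = (5/12)(4/11) = 5/33.
Total probability = (1/3)(10/91) + (1/3)(3/55) + (1/3)(5/33) = 4744/45045.

4744/45045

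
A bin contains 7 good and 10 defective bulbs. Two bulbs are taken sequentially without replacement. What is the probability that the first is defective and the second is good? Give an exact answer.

Chain rule:
P = 10/17 × 7/16 = 70/272 = 35/136.

35/136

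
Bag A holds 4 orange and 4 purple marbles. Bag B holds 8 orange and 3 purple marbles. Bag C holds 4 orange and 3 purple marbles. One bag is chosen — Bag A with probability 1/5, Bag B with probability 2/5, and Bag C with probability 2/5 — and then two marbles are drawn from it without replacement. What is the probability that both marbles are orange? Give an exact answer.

From Bag A: P(both orange) = (4/8)(3/7) = 3/14.
From Bag B: P(both orange) = (8/11)(7/10) = 28/55.
From Bag C: P(both orange) = (4/7)(3/6) = 2/7.
Total probability = (1/5)(3/14) + (2/5)(28/55) + (2/5)(2/7) = 1389/3850.

1389/3850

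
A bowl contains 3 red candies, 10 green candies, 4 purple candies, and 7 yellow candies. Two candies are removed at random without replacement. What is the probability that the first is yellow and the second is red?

7/184

Multiply the probability of each draw given the previous ones:
P = 7/24 × 3/23 = 21/552 = 7/184.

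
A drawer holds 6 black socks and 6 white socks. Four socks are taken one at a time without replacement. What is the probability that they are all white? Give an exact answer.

P = 6/12 × 5/11 × 4/10 × 3/9 = 360/11880 = 1/33.

1/33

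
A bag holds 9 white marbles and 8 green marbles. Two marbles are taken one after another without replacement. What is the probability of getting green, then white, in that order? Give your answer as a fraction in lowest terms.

9/34

Each draw changes the counts, so multiply the conditional probabilities along the sequence:
P = 8/17 × 9/16 = 72/272 = 9/34.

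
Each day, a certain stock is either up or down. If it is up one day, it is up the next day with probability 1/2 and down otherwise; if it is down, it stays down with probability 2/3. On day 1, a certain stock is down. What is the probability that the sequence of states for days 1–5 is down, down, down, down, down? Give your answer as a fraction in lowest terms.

16/81

Day 1 is given. For each transition, use the conditional probability from the current state:
P(down | down) = 2/3; P(down | down) = 2/3; P(down | down) = 2/3; P(down | down) = 2/3.
P = 2/3 × 2/3 × 2/3 × 2/3 = 16/81.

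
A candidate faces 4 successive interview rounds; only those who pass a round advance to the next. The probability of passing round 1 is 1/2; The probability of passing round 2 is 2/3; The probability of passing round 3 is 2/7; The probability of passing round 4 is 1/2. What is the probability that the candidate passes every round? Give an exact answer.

1/21

The events are sequential, so multiply the conditional probabilities:
P = 1/2 × 2/3 × 2/7 × 1/2 = 4/84 = 1/21.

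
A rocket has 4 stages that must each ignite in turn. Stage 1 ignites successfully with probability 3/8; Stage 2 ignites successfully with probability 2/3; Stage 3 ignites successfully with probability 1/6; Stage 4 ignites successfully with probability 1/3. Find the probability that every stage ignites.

Multiplying along the chain,
P = 3/8 × 2/3 × 1/6 × 1/3 = 6/432 = 1/72.

1/72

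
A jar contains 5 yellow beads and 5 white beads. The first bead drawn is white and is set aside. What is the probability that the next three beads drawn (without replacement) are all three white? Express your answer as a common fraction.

With the first bead removed, 4 white remain out of 9.
P = 4/9 × 3/8 × 2/7 = 24/504 = 1/21.

1/21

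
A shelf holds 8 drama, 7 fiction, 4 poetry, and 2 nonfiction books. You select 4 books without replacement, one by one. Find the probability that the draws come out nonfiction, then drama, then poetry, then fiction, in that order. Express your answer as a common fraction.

8/2565

Chain rule:
P = 2/21 × 8/20 × 4/19 × 7/18 = 448/143640 = 8/2565.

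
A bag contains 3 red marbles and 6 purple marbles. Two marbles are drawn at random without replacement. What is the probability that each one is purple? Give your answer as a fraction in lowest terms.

P(all purple) = 6/9 × 5/8 = 30/72 = 5/12.

5/12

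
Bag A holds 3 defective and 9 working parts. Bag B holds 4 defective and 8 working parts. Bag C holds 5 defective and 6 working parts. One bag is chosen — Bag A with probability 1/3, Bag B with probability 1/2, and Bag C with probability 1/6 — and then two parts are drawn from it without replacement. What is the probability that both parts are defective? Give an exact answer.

From Bag A: P(both defective) = (3/12)(2/11) = 1/22.
From Bag B: P(both defective) = (4/12)(3/11) = 1/11.
From Bag C: P(both defective) = (5/11)(4/10) = 2/11.
Total probability = (1/3)(1/22) + (1/2)(1/11) + (1/6)(2/11) = 1/11.

1/11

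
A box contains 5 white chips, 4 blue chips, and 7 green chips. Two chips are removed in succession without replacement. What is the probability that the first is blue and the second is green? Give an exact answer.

7/60

Each draw changes the counts, so multiply the conditional probabilities along the sequence:
P = 4/16 × 7/15 = 28/240 = 7/60.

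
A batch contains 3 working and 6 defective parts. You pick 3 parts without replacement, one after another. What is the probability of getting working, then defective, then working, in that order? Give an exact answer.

1/14

Each draw changes the counts, so multiply the conditional probabilities along the sequence:
P = 3/9 × 6/8 × 2/7 = 36/504 = 1/14.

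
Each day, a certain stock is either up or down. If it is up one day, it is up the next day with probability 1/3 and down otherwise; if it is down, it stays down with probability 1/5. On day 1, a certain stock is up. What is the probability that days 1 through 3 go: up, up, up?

Day 1 is given. For each transition, use the conditional probability from the current state:
P(up | up) = 1/3; P(up | up) = 1/3.
P = 1/3 × 1/3 = 1/9.

1/9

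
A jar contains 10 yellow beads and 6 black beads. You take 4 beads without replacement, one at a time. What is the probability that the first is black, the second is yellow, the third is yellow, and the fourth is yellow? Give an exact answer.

Each draw changes the counts, so multiply the conditional probabilities along the sequence:
P = 6/16 × 10/15 × 9/14 × 8/13 = 4320/43680 = 9/91.

9/91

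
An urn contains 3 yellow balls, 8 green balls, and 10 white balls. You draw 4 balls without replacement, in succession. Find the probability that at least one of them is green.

P(no green) = 13/21 × 12/20 × 11/19 × 10/18 = 17160/143640 = 143/1197.
P(at least one) = 1 − 143/1197 = 1054/1197.

1054/1197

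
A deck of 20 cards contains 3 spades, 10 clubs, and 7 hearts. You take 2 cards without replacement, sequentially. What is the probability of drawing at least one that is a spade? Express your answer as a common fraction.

27/95

P(no spades) = 17/20 × 16/19 = 272/380 = 68/95.
P(at least one) = 1 − 68/95 = 27/95.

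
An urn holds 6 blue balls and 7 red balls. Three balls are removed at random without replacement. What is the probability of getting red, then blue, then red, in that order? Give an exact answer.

21/143

Chain rule:
P = 7/13 × 6/12 × 6/11 = 252/1716 = 21/143.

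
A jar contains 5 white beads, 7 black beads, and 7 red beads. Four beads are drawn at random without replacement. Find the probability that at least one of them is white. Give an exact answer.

P(no white) = 14/19 × 13/18 × 12/17 × 11/16 = 24024/93024 = 1001/3876.
P(at least one) = 1 − 1001/3876 = 2875/3876.

2875/3876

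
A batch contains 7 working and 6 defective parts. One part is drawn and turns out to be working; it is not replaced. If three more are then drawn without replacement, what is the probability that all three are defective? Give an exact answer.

After the first draw, 6 of the remaining 12 parts are defective.
P = 6/12 × 5/11 × 4/10 = 120/1320 = 1/11.

1/11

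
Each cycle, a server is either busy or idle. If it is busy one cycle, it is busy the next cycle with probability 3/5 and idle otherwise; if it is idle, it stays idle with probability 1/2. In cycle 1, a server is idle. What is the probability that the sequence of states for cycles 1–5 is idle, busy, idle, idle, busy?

1/20

Cycle 1 is given. For each transition, use the conditional probability from the current state:
P(busy | idle) = 1/2; P(idle | busy) = 2/5; P(idle | idle) = 1/2; P(busy | idle) = 1/2.
P = 1/2 × 2/5 × 1/2 × 1/2 = 2/40 = 1/20.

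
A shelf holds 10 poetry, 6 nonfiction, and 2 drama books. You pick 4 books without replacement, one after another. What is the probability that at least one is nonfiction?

P(no nonfiction) = 12/18 × 11/17 × 10/16 × 9/15 = 11880/73440 = 11/68.
P(at least one) = 1 − 11/68 = 57/68.

57/68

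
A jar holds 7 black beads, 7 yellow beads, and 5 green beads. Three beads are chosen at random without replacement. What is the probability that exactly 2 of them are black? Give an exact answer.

84/323

One ordering (black drawn first) has probability 7/19 × 6/18 × 12/17 = 504/5814 = 28/323.
There are C(3,2) = 3 such orderings, each equally likely, so P = 3 × 28/323 = 84/323.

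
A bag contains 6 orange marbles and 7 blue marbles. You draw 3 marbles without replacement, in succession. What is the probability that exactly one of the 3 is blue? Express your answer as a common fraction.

One ordering (blue drawn first) has probability 7/13 × 6/12 × 5/11 = 210/1716 = 35/286.
There are C(3,1) = 3 such orderings, each equally likely, so P = 3 × 35/286 = 105/286.

105/286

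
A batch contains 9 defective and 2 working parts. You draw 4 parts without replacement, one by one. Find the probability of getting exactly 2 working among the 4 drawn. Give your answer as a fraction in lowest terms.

6/55

One ordering (working drawn first) has probability 2/11 × 1/10 × 9/9 × 8/8 = 144/7920 = 1/55.
There are C(4,2) = 6 such orderings, each equally likely, so P = 6 × 1/55 = 6/55.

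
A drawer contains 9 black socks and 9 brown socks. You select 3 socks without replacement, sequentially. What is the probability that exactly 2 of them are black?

27/68

One ordering (black drawn first) has probability 9/18 × 8/17 × 9/16 = 648/4896 = 9/68.
There are C(3,2) = 3 such orderings, each equally likely, so P = 3 × 9/68 = 27/68.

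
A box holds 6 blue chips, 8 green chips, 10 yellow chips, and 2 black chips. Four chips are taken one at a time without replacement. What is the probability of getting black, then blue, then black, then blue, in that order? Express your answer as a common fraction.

1/5980

Each draw changes the counts, so multiply the conditional probabilities along the sequence:
P = 2/26 × 6/25 × 1/24 × 5/23 = 60/358800 = 1/5980.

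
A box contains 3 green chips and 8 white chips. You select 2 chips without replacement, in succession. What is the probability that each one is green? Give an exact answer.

P(every draw is green) = 3/11 × 2/10 = 6/110 = 3/55.

3/55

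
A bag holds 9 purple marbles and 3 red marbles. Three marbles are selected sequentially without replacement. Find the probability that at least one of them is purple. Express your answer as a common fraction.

219/220

P(no purple) = 3/12 × 2/11 × 1/10 = 6/1320 = 1/220.
P(at least one) = 1 − 1/220 = 219/220.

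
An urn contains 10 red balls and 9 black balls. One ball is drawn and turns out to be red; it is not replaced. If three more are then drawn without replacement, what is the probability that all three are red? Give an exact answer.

After the first draw, 9 of the remaining 18 balls are red.
P = 9/18 × 8/17 × 7/16 = 504/4896 = 7/68.

7/68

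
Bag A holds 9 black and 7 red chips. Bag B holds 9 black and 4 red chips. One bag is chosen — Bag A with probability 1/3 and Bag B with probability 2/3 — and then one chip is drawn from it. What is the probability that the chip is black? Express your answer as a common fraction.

135/208

From Bag A: P(black) = 9/16.
From Bag B: P(black) = 9/13.
Total probability = (1/3)(9/16) + (2/3)(9/13) = 135/208.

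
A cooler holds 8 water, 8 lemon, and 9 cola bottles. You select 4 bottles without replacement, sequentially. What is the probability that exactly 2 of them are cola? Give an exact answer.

432/1265

One ordering (cola drawn first) has probability 9/25 × 8/24 × 16/23 × 15/22 = 17280/303600 = 72/1265.
There are C(4,2) = 6 such orderings, each equally likely, so P = 6 × 72/1265 = 432/1265.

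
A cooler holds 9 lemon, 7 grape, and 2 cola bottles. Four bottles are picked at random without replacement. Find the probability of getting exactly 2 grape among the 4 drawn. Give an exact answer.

One ordering (grape drawn first) has probability 7/18 × 6/17 × 11/16 × 10/15 = 4620/73440 = 77/1224.
There are C(4,2) = 6 such orderings, each equally likely, so P = 6 × 77/1224 = 77/204.

77/204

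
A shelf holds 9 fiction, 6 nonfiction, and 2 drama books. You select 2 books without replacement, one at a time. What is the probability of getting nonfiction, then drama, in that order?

3/68

Chain rule:
P = 6/17 × 2/16 = 12/272 = 3/68.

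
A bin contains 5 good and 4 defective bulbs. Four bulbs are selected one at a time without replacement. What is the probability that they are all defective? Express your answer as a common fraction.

P = 4/9 × 3/8 × 2/7 × 1/6 = 24/3024 = 1/126.

1/126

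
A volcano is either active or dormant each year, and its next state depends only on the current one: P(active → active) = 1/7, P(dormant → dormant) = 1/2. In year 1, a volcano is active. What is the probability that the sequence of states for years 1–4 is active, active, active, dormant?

6/343

Year 1 is given. For each transition, use the conditional probability from the current state:
P(active | active) = 1/7; P(active | active) = 1/7; P(dormant | active) = 6/7.
P = 1/7 × 1/7 × 6/7 = 6/343.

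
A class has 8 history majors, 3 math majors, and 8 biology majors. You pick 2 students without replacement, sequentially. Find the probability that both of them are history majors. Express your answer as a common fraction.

28/171

P = 8/19 × 7/18 = 56/342 = 28/171.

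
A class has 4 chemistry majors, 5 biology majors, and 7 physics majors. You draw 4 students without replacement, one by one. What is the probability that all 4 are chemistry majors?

P(every draw is a chemistry major) = 4/16 × 3/15 × 2/14 × 1/13 = 24/43680 = 1/1820.

1/1820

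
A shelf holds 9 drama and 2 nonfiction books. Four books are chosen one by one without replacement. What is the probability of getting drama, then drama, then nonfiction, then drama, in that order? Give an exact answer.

7/55

Each draw changes the counts, so multiply the conditional probabilities along the sequence:
P = 9/11 × 8/10 × 2/9 × 7/8 = 1008/7920 = 7/55.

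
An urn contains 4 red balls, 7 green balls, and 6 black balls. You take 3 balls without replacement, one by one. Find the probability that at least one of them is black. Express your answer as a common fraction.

103/136

P(no black) = 11/17 × 10/16 × 9/15 = 990/4080 = 33/136.
P(at least one) = 1 − 33/136 = 103/136.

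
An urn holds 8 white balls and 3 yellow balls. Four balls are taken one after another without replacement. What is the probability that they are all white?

P(every draw is white) = 8/11 × 7/10 × 6/9 × 5/8 = 1680/7920 = 7/33.

7/33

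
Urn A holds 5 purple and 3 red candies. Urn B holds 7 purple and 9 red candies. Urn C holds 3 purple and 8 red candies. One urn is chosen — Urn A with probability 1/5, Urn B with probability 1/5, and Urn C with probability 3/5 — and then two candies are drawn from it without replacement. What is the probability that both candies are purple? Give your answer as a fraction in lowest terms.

2143/15400

From Urn A: P(both purple) = (5/8)(4/7) = 5/14.
From Urn B: P(both purple) = (7/16)(6/15) = 7/40.
From Urn C: P(both purple) = (3/11)(2/10) = 3/55.
Total probability = (1/5)(5/14) + (1/5)(7/40) + (3/5)(3/55) = 2143/15400.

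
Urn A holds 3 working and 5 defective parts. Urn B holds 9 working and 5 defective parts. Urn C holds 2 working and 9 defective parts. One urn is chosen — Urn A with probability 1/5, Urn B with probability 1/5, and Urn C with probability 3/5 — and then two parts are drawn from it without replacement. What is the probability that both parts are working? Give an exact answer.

From Urn A: P(both working) = (3/8)(2/7) = 3/28.
From Urn B: P(both working) = (9/14)(8/13) = 36/91.
From Urn C: P(both working) = (2/11)(1/10) = 1/55.
Total probability = (1/5)(3/28) + (1/5)(36/91) + (3/5)(1/55) = 11157/100100.

11157/100100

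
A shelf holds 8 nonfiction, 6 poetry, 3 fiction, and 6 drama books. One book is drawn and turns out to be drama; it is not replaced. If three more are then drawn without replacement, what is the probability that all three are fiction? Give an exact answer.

1/1540

After the first draw, 3 of the remaining 22 books are fiction.
P = 3/22 × 2/21 × 1/20 = 6/9240 = 1/1540.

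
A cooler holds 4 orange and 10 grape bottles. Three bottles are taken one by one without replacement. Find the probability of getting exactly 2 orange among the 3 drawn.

15/91

One ordering (orange drawn first) has probability 4/14 × 3/13 × 10/12 = 120/2184 = 5/91.
There are C(3,2) = 3 such orderings, each equally likely, so P = 3 × 5/91 = 15/91.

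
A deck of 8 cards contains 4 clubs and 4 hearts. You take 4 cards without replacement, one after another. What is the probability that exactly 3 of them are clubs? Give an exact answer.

One ordering (clubs drawn first) has probability 4/8 × 3/7 × 2/6 × 4/5 = 96/1680 = 2/35.
There are C(4,3) = 4 such orderings, each equally likely, so P = 4 × 2/35 = 8/35.

8/35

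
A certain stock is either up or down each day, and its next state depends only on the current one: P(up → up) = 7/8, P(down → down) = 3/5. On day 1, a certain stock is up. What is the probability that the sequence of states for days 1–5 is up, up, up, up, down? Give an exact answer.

Day 1 is given. For each transition, use the conditional probability from the current state:
P(up | up) = 7/8; P(up | up) = 7/8; P(up | up) = 7/8; P(down | up) = 1/8.
P = 7/8 × 7/8 × 7/8 × 1/8 = 343/4096.

343/4096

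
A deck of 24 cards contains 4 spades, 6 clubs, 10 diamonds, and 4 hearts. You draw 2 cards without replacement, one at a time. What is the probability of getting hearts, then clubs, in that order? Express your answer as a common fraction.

Multiply the probability of each draw given the previous ones:
P = 4/24 × 6/23 = 24/552 = 1/23.

1/23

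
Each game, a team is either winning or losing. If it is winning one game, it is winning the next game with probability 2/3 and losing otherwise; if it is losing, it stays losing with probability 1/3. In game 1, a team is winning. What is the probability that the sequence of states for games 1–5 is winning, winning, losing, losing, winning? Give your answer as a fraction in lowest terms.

4/81

Game 1 is given. For each transition, use the conditional probability from the current state:
P(winning | winning) = 2/3; P(losing | winning) = 1/3; P(losing | losing) = 1/3; P(winning | losing) = 2/3.
P = 2/3 × 1/3 × 1/3 × 2/3 = 4/81.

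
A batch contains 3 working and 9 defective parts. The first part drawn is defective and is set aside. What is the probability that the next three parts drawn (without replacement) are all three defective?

After the first draw, 8 of the remaining 11 parts are defective.
P = 8/11 × 7/10 × 6/9 = 336/990 = 56/165.

56/165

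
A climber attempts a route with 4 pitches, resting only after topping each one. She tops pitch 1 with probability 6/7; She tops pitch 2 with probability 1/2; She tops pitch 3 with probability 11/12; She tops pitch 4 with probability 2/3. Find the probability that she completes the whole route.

The events are sequential, so multiply the conditional probabilities:
P = 6/7 × 1/2 × 11/12 × 2/3 = 132/504 = 11/42.

11/42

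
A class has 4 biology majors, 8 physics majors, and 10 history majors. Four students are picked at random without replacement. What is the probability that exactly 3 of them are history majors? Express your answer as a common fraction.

288/1463

One ordering (history majors drawn first) has probability 10/22 × 9/21 × 8/20 × 12/19 = 8640/175560 = 72/1463.
There are C(4,3) = 4 such orderings, each equally likely, so P = 4 × 72/1463 = 288/1463.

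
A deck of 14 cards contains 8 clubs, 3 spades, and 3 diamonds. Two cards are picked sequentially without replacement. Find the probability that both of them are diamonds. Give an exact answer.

P(all diamonds) = 3/14 × 2/13 = 6/182 = 3/91.

3/91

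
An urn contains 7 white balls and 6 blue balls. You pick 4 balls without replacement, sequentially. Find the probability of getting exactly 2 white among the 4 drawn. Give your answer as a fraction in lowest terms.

One ordering (white drawn first) has probability 7/13 × 6/12 × 6/11 × 5/10 = 1260/17160 = 21/286.
There are C(4,2) = 6 such orderings, each equally likely, so P = 6 × 21/286 = 63/143.

63/143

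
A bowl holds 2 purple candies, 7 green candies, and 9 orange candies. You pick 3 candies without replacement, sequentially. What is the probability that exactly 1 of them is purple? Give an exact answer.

One ordering (purple drawn first) has probability 2/18 × 16/17 × 15/16 = 480/4896 = 5/51.
There are C(3,1) = 3 such orderings, each equally likely, so P = 3 × 5/51 = 5/17.

5/17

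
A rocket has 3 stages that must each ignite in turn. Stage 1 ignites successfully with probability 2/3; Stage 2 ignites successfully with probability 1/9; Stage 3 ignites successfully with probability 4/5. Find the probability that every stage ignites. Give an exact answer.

Multiplying along the chain,
P = 2/3 × 1/9 × 4/5 = 8/135.

8/135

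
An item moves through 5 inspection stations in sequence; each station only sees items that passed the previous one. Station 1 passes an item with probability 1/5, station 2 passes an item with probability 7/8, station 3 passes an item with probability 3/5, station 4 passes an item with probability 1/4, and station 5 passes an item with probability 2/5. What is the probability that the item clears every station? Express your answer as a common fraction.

21/2000

The events are sequential, so multiply the conditional probabilities:
P = 1/5 × 7/8 × 3/5 × 1/4 × 2/5 = 42/4000 = 21/2000.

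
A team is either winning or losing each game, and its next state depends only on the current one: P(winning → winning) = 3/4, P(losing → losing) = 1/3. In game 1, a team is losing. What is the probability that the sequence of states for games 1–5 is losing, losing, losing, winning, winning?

Game 1 is given. For each transition, use the conditional probability from the current state:
P(losing | losing) = 1/3; P(losing | losing) = 1/3; P(winning | losing) = 2/3; P(winning | winning) = 3/4.
P = 1/3 × 1/3 × 2/3 × 3/4 = 6/108 = 1/18.

1/18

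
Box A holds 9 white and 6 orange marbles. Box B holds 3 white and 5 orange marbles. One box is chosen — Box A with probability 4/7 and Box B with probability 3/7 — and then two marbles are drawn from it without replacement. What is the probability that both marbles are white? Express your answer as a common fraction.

From Box A: P(both white) = (9/15)(8/14) = 12/35.
From Box B: P(both white) = (3/8)(2/7) = 3/28.
Total probability = (4/7)(12/35) + (3/7)(3/28) = 237/980.

237/980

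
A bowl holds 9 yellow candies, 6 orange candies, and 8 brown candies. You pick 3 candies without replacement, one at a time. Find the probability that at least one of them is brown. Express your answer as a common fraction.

188/253

P(no brown) = 15/23 × 14/22 × 13/21 = 2730/10626 = 65/253.
P(at least one) = 1 − 65/253 = 188/253.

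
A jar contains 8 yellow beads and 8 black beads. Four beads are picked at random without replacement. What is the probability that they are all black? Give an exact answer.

P(all black) = 8/16 × 7/15 × 6/14 × 5/13 = 1680/43680 = 1/26.

1/26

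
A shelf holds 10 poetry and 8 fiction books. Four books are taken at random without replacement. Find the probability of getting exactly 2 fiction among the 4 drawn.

One ordering (fiction drawn first) has probability 8/18 × 7/17 × 10/16 × 9/15 = 5040/73440 = 7/102.
There are C(4,2) = 6 such orderings, each equally likely, so P = 6 × 7/102 = 7/17.

7/17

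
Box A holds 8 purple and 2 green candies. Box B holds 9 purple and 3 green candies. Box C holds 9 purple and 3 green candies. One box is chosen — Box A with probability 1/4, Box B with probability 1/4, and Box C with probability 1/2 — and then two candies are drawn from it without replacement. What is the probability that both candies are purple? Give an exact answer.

559/990

From Box A: P(both purple) = (8/10)(7/9) = 28/45.
From Box B: P(both purple) = (9/12)(8/11) = 6/11.
From Box C: P(both purple) = (9/12)(8/11) = 6/11.
Total probability = (1/4)(28/45) + (1/4)(6/11) + (1/2)(6/11) = 559/990.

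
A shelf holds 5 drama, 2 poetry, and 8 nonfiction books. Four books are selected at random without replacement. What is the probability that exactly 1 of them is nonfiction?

8/39

One ordering (nonfiction drawn first) has probability 8/15 × 7/14 × 6/13 × 5/12 = 1680/32760 = 2/39.
There are C(4,1) = 4 such orderings, each equally likely, so P = 4 × 2/39 = 8/39.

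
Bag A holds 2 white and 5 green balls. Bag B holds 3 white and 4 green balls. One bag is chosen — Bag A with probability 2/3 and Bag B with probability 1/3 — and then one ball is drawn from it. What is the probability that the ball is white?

From Bag A: P(white) = 2/7.
From Bag B: P(white) = 3/7.
Total probability = (2/3)(2/7) + (1/3)(3/7) = 1/3.

1/3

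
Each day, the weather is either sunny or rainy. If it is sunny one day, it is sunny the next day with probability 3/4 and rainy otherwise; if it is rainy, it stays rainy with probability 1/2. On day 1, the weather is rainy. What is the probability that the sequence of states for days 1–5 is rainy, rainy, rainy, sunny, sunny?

3/32

Day 1 is given. For each transition, use the conditional probability from the current state:
P(rainy | rainy) = 1/2; P(rainy | rainy) = 1/2; P(sunny | rainy) = 1/2; P(sunny | sunny) = 3/4.
P = 1/2 × 1/2 × 1/2 × 3/4 = 3/32.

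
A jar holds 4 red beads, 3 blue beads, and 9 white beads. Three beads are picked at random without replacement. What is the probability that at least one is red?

P(no red) = 12/16 × 11/15 × 10/14 = 1320/3360 = 11/28.
P(at least one) = 1 − 11/28 = 17/28.

17/28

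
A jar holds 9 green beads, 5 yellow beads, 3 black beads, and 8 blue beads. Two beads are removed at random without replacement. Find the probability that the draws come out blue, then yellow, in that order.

Chain rule:
P = 8/25 × 5/24 = 40/600 = 1/15.

1/15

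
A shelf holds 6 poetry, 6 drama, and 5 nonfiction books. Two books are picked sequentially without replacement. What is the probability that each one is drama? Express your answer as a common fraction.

15/136

P(all drama) = 6/17 × 5/16 = 30/272 = 15/136.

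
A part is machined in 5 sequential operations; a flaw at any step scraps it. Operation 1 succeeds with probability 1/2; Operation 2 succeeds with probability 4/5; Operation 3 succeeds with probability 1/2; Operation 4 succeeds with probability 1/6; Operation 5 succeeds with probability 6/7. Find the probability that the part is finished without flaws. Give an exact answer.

1/35

Multiplying along the chain,
P = 1/2 × 4/5 × 1/2 × 1/6 × 6/7 = 24/840 = 1/35.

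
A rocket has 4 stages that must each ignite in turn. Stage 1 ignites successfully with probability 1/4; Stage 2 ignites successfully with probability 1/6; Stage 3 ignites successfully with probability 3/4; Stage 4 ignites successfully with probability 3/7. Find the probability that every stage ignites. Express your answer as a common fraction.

3/224

Multiplying along the chain,
P = 1/4 × 1/6 × 3/4 × 3/7 = 9/672 = 3/224.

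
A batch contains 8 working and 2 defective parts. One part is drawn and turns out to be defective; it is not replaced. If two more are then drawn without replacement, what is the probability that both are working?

7/9

With the first part removed, 8 working remain out of 9.
P = 8/9 × 7/8 = 56/72 = 7/9.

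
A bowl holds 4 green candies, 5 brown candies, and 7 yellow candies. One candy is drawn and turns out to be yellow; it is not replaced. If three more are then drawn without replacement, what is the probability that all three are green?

4/455

After the first draw, 4 of the remaining 15 candies are green.
P = 4/15 × 3/14 × 2/13 = 24/2730 = 4/455.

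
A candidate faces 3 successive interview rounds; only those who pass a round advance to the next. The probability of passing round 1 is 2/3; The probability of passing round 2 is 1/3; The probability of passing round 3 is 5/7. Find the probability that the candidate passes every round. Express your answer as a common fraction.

Each stage is reached only if all earlier stages succeed, so
P = 2/3 × 1/3 × 5/7 = 10/63.

10/63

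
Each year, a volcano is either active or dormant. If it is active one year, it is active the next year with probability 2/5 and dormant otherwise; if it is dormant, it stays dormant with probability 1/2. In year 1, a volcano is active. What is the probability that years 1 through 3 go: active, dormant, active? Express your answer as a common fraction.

3/10

Year 1 is given. For each transition, use the conditional probability from the current state:
P(dormant | active) = 3/5; P(active | dormant) = 1/2.
P = 3/5 × 1/2 = 3/10.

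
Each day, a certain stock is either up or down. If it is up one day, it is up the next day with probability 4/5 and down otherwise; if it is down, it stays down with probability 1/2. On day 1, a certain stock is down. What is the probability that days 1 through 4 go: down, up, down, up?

Day 1 is given. For each transition, use the conditional probability from the current state:
P(up | down) = 1/2; P(down | up) = 1/5; P(up | down) = 1/2.
P = 1/2 × 1/5 × 1/2 = 1/20.

1/20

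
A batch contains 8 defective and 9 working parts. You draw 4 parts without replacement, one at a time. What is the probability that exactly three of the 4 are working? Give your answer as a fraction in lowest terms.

24/85

One ordering (working drawn first) has probability 9/17 × 8/16 × 7/15 × 8/14 = 4032/57120 = 6/85.
There are C(4,3) = 4 such orderings, each equally likely, so P = 4 × 6/85 = 24/85.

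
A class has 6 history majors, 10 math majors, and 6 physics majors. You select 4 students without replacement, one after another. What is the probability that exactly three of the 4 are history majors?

One ordering (history majors drawn first) has probability 6/22 × 5/21 × 4/20 × 16/19 = 1920/175560 = 16/1463.
There are C(4,3) = 4 such orderings, each equally likely, so P = 4 × 16/1463 = 64/1463.

64/1463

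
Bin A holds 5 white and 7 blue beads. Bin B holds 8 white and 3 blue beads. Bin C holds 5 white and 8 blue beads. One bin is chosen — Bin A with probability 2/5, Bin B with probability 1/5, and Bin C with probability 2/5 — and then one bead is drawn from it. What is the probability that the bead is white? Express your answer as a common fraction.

From Bin A: P(white) = 5/12.
From Bin B: P(white) = 8/11.
From Bin C: P(white) = 5/13.
Total probability = (2/5)(5/12) + (1/5)(8/11) + (2/5)(5/13) = 1999/4290.

1999/4290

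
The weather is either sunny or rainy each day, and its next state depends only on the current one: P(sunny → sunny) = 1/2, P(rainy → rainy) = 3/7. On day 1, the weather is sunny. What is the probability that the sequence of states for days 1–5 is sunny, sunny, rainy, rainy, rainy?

Day 1 is given. For each transition, use the conditional probability from the current state:
P(sunny | sunny) = 1/2; P(rainy | sunny) = 1/2; P(rainy | rainy) = 3/7; P(rainy | rainy) = 3/7.
P = 1/2 × 1/2 × 3/7 × 3/7 = 9/196.

9/196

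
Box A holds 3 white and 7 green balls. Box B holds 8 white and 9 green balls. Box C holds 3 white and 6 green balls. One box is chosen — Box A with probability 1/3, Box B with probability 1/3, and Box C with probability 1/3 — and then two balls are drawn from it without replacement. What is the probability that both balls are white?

121/1020

From Box A: P(both white) = (3/10)(2/9) = 1/15.
From Box B: P(both white) = (8/17)(7/16) = 7/34.
From Box C: P(both white) = (3/9)(2/8) = 1/12.
Total probability = (1/3)(1/15) + (1/3)(7/34) + (1/3)(1/12) = 121/1020.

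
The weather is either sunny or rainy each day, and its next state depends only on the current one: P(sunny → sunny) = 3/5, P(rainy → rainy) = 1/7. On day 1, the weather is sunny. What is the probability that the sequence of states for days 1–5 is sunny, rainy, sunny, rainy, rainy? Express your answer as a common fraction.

Day 1 is given. For each transition, use the conditional probability from the current state:
P(rainy | sunny) = 2/5; P(sunny | rainy) = 6/7; P(rainy | sunny) = 2/5; P(rainy | rainy) = 1/7.
P = 2/5 × 6/7 × 2/5 × 1/7 = 24/1225.

24/1225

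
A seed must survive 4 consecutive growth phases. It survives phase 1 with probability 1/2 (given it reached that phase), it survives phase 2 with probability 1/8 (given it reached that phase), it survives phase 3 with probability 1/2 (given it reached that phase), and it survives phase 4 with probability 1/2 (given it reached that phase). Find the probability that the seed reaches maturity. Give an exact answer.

1/64

Each stage is reached only if all earlier stages succeed, so
P = 1/2 × 1/8 × 1/2 × 1/2 = 1/64.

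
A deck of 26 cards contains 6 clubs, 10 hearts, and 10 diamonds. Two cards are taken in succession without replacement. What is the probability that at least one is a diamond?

41/65

P(no diamonds) = 16/26 × 15/25 = 240/650 = 24/65.
P(at least one) = 1 − 24/65 = 41/65.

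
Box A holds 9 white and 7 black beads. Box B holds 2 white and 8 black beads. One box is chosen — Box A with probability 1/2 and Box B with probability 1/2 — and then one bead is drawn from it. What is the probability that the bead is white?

61/160

From Box A: P(white) = 9/16.
From Box B: P(white) = 2/10.
Total probability = (1/2)(9/16) + (1/2)(2/10) = 61/160.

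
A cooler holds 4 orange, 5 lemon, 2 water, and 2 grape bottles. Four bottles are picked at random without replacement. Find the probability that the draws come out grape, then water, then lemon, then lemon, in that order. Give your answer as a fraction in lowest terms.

2/429

Multiply the probability of each draw given the previous ones:
P = 2/13 × 2/12 × 5/11 × 4/10 = 80/17160 = 2/429.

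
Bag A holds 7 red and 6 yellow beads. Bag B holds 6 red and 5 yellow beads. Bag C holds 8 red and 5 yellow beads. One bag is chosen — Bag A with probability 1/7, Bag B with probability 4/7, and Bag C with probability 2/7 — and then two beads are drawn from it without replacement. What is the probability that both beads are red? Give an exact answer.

1783/6006

From Bag A: P(both red) = (7/13)(6/12) = 7/26.
From Bag B: P(both red) = (6/11)(5/10) = 3/11.
From Bag C: P(both red) = (8/13)(7/12) = 14/39.
Total probability = (1/7)(7/26) + (4/7)(3/11) + (2/7)(14/39) = 1783/6006.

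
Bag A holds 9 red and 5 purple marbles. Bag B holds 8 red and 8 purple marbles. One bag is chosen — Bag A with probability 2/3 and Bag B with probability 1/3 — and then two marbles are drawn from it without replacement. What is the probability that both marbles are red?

2797/8190

From Bag A: P(both red) = (9/14)(8/13) = 36/91.
From Bag B: P(both red) = (8/16)(7/15) = 7/30.
Total probability = (2/3)(36/91) + (1/3)(7/30) = 2797/8190.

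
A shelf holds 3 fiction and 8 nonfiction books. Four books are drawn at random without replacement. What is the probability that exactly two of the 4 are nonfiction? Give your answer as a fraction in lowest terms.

14/55

One ordering (nonfiction drawn first) has probability 8/11 × 7/10 × 3/9 × 2/8 = 336/7920 = 7/165.
There are C(4,2) = 6 such orderings, each equally likely, so P = 6 × 7/165 = 14/55.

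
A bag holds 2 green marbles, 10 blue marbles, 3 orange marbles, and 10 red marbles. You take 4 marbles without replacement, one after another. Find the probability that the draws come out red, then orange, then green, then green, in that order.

Multiply the probability of each draw given the previous ones:
P = 10/25 × 3/24 × 2/23 × 1/22 = 60/303600 = 1/5060.

1/5060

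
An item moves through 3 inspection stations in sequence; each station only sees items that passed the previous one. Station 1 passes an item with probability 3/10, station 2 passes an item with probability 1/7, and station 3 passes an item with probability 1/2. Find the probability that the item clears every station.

3/140

Multiplying along the chain,
P = 3/10 × 1/7 × 1/2 = 3/140.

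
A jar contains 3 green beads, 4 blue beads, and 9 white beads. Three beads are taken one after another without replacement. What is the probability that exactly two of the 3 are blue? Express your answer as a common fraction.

9/70

One ordering (blue drawn first) has probability 4/16 × 3/15 × 12/14 = 144/3360 = 3/70.
There are C(3,2) = 3 such orderings, each equally likely, so P = 3 × 3/70 = 9/70.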